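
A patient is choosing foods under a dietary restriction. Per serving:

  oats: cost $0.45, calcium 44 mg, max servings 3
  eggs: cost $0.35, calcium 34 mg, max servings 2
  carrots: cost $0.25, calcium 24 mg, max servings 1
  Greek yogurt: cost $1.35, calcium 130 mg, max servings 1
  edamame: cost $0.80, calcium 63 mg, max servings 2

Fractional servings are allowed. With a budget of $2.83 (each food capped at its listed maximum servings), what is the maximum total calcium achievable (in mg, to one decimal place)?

275.1 mg

Calcium per dollar: oats 97.78, eggs 97.14, Greek yogurt 96.3, carrots 96, edamame 78.75.
Take 3 servings of oats: spends $1.35, +132.0 mg calcium (running total 132.0 mg).
Take 2 servings of eggs: spends $0.70, +68.0 mg calcium (running total 200.0 mg).
Take 0.5778 servings of Greek yogurt: spends $0.78, +75.1 mg calcium (running total 275.1 mg).
Filling greedily by calcium-per-dollar is optimal for one linear limit, giving 275.1 mg.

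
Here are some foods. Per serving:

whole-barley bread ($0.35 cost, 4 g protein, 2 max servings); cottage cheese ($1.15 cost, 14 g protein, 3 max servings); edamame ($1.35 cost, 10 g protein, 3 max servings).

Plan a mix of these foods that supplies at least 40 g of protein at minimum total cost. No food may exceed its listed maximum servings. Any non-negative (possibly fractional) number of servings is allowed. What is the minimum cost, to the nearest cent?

$3.29

Cost per g of protein: cottage cheese $0.0821, whole-barley bread $0.0875, edamame $0.1350.
Take 2.857 servings of cottage cheese: +40.0 g protein for $3.29 (total $3.29, still need 0.0 g).
Filling from the cheapest source first is optimal under one linear minimum: $3.29.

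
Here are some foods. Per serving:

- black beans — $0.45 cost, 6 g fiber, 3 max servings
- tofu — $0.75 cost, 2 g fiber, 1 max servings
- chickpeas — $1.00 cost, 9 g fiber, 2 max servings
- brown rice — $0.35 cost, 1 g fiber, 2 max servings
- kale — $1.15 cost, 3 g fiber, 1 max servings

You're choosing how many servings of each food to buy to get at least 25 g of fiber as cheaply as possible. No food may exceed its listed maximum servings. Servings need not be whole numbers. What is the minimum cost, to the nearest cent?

$2.13

Cost per g of fiber: black beans $0.0750, chickpeas $0.1111, brown rice $0.3500, tofu $0.3750, kale $0.3833.
Take 3 servings of black beans: +18.0 g fiber for $1.35 (total $1.35, still need 7.0 g).
Take 0.7778 servings of chickpeas: +7.0 g fiber for $0.78 (total $2.13, still need 0.0 g).
Filling from the cheapest source first is optimal under one linear minimum: $2.13.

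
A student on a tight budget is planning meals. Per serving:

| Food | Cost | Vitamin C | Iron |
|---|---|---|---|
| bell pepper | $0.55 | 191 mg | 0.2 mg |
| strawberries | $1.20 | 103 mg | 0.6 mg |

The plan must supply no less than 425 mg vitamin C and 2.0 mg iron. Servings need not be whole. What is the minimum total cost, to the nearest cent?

bell pepper only: max(425/191, 2.0/0.2) = 10 servings → $5.50.
strawberries only: max(425/103, 2.0/0.6) = 4.126 servings → $4.95.
bell pepper + strawberries with both tight: 0.5213 servings and 3.16 servings → $4.08.
The minimum over all feasible corners is $4.08.

$4.08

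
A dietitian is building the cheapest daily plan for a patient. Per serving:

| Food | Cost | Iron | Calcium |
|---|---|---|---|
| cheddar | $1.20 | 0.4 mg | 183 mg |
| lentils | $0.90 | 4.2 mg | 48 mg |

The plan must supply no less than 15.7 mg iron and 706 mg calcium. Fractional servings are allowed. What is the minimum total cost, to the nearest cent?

An LP optimum is at a vertex; with two nutrient constraints at most two foods are used. Check each candidate.
cheddar only: max(15.7/0.4, 706/183) = 39.25 servings → $47.10.
lentils only: max(15.7/4.2, 706/48) = 14.71 servings → $13.24.
cheddar + lentils with both tight: 2.951 servings and 3.457 servings → $6.65.
Cheapest feasible corner: $6.65.

$6.65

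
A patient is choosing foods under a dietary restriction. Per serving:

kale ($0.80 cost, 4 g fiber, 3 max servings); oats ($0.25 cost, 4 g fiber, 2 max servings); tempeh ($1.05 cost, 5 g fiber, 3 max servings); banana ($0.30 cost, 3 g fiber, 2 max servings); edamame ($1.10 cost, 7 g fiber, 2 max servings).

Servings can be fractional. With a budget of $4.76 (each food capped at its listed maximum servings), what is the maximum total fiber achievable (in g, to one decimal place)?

35.3 g

Fiber per dollar: oats 16, banana 10, edamame 6.364, kale 5, tempeh 4.762.
Take 2 servings of oats: spends $0.50, +8.0 g fiber (running total 8.0 g).
Take 2 servings of banana: spends $0.60, +6.0 g fiber (running total 14.0 g).
Take 2 servings of edamame: spends $2.20, +14.0 g fiber (running total 28.0 g).
Take 1.825 servings of kale: spends $1.46, +7.3 g fiber (running total 35.3 g).
Greedy by best ratio exhausts the cost allowance optimally: 35.3 g.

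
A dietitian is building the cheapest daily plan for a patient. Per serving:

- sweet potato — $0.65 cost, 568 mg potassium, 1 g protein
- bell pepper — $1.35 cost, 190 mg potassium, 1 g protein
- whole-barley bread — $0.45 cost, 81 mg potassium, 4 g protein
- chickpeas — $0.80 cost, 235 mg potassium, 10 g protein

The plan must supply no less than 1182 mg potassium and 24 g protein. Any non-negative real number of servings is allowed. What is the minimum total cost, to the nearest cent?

sweet potato only: max(1182/568, 24/1) = 24 servings → $15.60.
bell pepper only: max(1182/190, 24/1) = 24 servings → $32.40.
whole-barley bread only: max(1182/81, 24/4) = 14.59 servings → $6.57.
chickpeas only: max(1182/235, 24/10) = 5.03 servings → $4.02.
sweet potato + bell pepper with both targets exact would need a negative amount; discard.
sweet potato + whole-barley bread with both tight: 1.271 servings and 5.682 servings → $3.38.
sweet potato + chickpeas with both tight: 1.135 servings and 2.287 servings → $2.57.
bell pepper + whole-barley bread with both tight: 4.1 servings and 4.975 servings → $7.77.
bell pepper + chickpeas with both tight: 3.712 servings and 2.029 servings → $6.63.
whole-barley bread + chickpeas with both targets exact would need a negative amount; discard.
The minimum over all feasible corners is $2.57.

$2.57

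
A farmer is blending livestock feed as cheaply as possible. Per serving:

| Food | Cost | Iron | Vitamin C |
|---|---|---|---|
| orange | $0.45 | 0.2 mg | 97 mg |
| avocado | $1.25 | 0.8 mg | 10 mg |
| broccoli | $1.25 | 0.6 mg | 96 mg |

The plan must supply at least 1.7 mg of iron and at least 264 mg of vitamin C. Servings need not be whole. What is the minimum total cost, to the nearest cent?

orange only: max(1.7/0.2, 264/97) = 8.5 servings → $3.83.
avocado only: max(1.7/0.8, 264/10) = 26.4 servings → $33.00.
broccoli only: max(1.7/0.6, 264/96) = 2.833 servings → $3.54.
orange + avocado with both tight: 2.569 servings and 1.483 servings → $3.01.
orange + broccoli: the both-tight solution has a negative serving — not a feasible corner.
avocado + broccoli with both tight: 0.0678 servings and 2.743 servings → $3.51.
Cheapest feasible corner: $3.01.

$3.01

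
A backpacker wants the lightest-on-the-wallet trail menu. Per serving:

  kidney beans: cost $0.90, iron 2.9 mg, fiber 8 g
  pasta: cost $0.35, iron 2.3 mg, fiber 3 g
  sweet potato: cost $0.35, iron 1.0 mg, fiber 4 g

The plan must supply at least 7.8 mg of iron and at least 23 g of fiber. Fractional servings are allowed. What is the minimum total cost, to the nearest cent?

$2.13

For a min-cost LP with two ≥-constraints, a basic feasible solution has at most two positive variables.
kidney beans only: max(7.8/2.9, 23/8) = 2.875 servings → $2.59.
pasta only: max(7.8/2.3, 23/3) = 7.667 servings → $2.68.
sweet potato only: max(7.8/1.0, 23/4) = 7.8 servings → $2.73.
kidney beans + pasta with both targets exact would need a negative amount; discard.
kidney beans + sweet potato with both tight: 2.278 servings and 1.194 servings → $2.47.
pasta + sweet potato with both tight: 1.323 servings and 4.758 servings → $2.13.
So the least-cost plan costs $2.13.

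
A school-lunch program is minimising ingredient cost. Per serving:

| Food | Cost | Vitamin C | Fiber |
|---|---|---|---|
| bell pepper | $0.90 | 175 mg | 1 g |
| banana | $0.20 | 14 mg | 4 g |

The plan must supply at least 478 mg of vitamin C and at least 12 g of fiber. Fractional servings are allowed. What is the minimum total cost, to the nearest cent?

Check every corner: each single food scaled to meet both minima, and each pair solved so both constraints bind.
bell pepper only: max(478/175, 12/1) = 12 servings → $10.80.
banana only: max(478/14, 12/4) = 34.14 servings → $6.83.
bell pepper + banana with both tight: 2.542 servings and 2.364 servings → $2.76.
So the least-cost plan costs $2.76.

$2.76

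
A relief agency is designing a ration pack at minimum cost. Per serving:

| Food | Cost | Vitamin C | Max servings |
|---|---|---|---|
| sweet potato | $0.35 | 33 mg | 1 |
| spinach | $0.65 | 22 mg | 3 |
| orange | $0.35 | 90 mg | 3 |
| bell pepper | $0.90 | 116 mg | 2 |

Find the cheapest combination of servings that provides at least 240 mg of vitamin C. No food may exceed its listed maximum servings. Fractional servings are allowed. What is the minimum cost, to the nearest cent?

$0.93

Cost per mg of vitamin C: orange $0.0039, bell pepper $0.0078, sweet potato $0.0106, spinach $0.0295.
Take 2.667 servings of orange: +240.0 mg vitamin C for $0.93 (total $0.93, still need 0.0 mg).
Greedy by cheapest-per-mg is optimal for a single linear constraint, so the minimum cost is $0.93.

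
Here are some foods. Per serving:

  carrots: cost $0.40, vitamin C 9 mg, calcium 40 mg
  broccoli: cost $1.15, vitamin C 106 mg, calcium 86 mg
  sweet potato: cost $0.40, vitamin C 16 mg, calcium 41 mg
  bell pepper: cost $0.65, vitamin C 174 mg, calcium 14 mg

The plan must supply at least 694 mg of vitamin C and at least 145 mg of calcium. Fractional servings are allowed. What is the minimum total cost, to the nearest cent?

$3.36

With two linear requirements the optimum uses one or two foods; enumerate the corners.
carrots only: max(694/9, 145/40) = 77.11 servings → $30.84.
broccoli only: max(694/106, 145/86) = 6.547 servings → $7.53.
sweet potato only: max(694/16, 145/41) = 43.38 servings → $17.35.
bell pepper only: max(694/174, 145/14) = 10.36 servings → $6.73.
carrots + broccoli: the both-tight solution has a negative serving — not a feasible corner.
carrots + sweet potato: the both-tight solution has a negative serving — not a feasible corner.
carrots + bell pepper with both tight: 2.27 servings and 3.871 servings → $3.42.
broccoli + sweet potato: the both-tight solution has a negative serving — not a feasible corner.
broccoli + bell pepper with both tight: 1.151 servings and 3.287 servings → $3.46.
sweet potato + bell pepper with both tight: 2.245 servings and 3.782 servings → $3.36.
So the least-cost plan costs $3.36.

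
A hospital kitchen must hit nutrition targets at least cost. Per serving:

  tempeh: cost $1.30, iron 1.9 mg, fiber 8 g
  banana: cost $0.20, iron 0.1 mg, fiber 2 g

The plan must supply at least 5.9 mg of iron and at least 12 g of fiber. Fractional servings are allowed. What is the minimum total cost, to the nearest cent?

tempeh only: max(5.9/1.9, 12/8) = 3.105 servings → $4.04.
banana only: max(5.9/0.1, 12/2) = 59 servings → $11.80.
tempeh + banana: intersection lies outside the first quadrant.
The minimum over all feasible corners is $4.04.

$4.04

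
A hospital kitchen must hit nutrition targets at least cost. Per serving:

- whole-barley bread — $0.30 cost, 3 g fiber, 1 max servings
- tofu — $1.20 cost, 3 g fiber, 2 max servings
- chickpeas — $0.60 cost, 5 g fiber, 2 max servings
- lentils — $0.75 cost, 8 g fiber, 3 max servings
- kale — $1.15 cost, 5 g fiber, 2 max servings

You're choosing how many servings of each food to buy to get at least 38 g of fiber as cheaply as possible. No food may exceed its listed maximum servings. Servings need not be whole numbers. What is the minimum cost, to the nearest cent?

$3.98

Cost per g of fiber: lentils $0.0938, whole-barley bread $0.1000, chickpeas $0.1200, kale $0.2300, tofu $0.4000.
Take 3 servings of lentils: +24.0 g fiber for $2.25 (total $2.25, still need 14.0 g).
Take 1 serving of whole-barley bread: +3.0 g fiber for $0.30 (total $2.55, still need 11.0 g).
Take 2 servings of chickpeas: +10.0 g fiber for $1.20 (total $3.75, still need 1.0 g).
Take 0.2 servings of kale: +1.0 g fiber for $0.23 (total $3.98, still need 0.0 g).
Greedy by cheapest-per-g is optimal for a single linear constraint, so the minimum cost is $3.98.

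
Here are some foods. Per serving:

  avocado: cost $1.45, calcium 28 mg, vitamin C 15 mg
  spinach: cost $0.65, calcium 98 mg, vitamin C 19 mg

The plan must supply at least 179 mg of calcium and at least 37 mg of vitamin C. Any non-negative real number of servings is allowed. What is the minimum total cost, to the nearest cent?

$1.27

avocado only: max(179/28, 37/15) = 6.393 servings → $9.27.
spinach only: max(179/98, 37/19) = 1.947 servings → $1.27.
avocado + spinach with both tight: 0.2399 servings and 1.758 servings → $1.49.
The minimum over all feasible corners is $1.27.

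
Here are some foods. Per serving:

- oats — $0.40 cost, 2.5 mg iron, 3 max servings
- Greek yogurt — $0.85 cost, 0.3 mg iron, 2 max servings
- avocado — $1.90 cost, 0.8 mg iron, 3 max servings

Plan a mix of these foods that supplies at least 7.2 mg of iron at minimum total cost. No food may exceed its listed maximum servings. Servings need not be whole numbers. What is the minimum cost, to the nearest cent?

Cost per mg of iron: oats $0.1600, avocado $2.3750, Greek yogurt $2.8333.
Take 2.88 servings of oats: +7.2 mg iron for $1.15 (total $1.15, still need 0.0 mg).
Greedy by cheapest-per-mg is optimal for a single linear constraint, so the minimum cost is $1.15.

$1.15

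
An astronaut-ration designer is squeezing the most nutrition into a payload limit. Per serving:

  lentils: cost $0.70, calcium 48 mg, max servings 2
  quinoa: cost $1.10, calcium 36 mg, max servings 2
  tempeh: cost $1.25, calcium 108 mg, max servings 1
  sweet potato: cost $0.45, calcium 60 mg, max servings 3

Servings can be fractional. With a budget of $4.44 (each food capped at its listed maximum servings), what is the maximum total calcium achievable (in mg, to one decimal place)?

Calcium per dollar: sweet potato 133.3, tempeh 86.4, lentils 68.57, quinoa 32.73.
Take 3 servings of sweet potato: spends $1.35, +180.0 mg calcium (running total 180.0 mg).
Take 1 serving of tempeh: spends $1.25, +108.0 mg calcium (running total 288.0 mg).
Take 2 servings of lentils: spends $1.40, +96.0 mg calcium (running total 384.0 mg).
Take 0.4 servings of quinoa: spends $0.44, +14.4 mg calcium (running total 398.4 mg).
Filling greedily by calcium-per-dollar is optimal for one linear limit, giving 398.4 mg.

398.4 mg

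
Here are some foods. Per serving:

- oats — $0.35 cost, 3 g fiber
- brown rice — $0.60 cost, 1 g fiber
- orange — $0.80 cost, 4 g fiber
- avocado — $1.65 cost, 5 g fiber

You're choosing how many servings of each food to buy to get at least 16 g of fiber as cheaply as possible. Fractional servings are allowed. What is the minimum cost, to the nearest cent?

$1.87

Cost per g of fiber: oats $0.1167, orange $0.2000, avocado $0.3300, brown rice $0.6000.
With no serving limits, use only oats: 16 g / 3 g = 5.333 servings × $0.35 = $1.87.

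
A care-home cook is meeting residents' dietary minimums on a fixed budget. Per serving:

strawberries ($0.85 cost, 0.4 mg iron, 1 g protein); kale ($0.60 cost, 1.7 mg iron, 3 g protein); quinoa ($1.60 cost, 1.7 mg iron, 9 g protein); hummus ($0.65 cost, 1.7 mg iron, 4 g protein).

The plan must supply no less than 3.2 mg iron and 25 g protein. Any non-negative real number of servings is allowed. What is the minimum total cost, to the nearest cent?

Compare the cost at each extreme point of the feasible region.
strawberries only: max(3.2/0.4, 25/1) = 25 servings → $21.25.
kale only: max(3.2/1.7, 25/3) = 8.333 servings → $5.00.
quinoa only: max(3.2/1.7, 25/9) = 2.778 servings → $4.44.
hummus only: max(3.2/1.7, 25/4) = 6.25 servings → $4.06.
strawberries + kale with both targets exact would need a negative amount; discard.
strawberries + quinoa: the both-tight solution has a negative serving — not a feasible corner.
strawberries + hummus: the both-tight solution has a negative serving — not a feasible corner.
kale + quinoa: intersection lies outside the first quadrant.
kale + hummus: the both-tight solution has a negative serving — not a feasible corner.
quinoa + hummus: intersection lies outside the first quadrant.
Cheapest feasible corner: $4.06.

$4.06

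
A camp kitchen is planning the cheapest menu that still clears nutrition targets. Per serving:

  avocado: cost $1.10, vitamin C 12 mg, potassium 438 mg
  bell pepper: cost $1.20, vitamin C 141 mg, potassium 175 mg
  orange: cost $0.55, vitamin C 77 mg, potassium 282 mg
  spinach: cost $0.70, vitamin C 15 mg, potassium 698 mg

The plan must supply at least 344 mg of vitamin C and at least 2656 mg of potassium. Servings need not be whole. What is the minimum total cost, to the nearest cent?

At the optimum either one food covers both requirements or two foods hit both targets exactly; no other combination can be cheaper.
avocado only: max(344/12, 2656/438) = 28.67 servings → $31.53.
bell pepper only: max(344/141, 2656/175) = 15.18 servings → $18.21.
orange only: max(344/77, 2656/282) = 9.418 servings → $5.18.
spinach only: max(344/15, 2656/698) = 22.93 servings → $16.05.
avocado + bell pepper with both tight: 5.268 servings and 1.991 servings → $8.18.
avocado + orange with both tight: 3.543 servings and 3.915 servings → $6.05.
avocado + spinach: the both-tight solution has a negative serving — not a feasible corner.
bell pepper + orange with both targets exact would need a negative amount; discard.
bell pepper + spinach with both tight: 2.091 servings and 3.281 servings → $4.81.
orange + spinach with both tight: 4.045 servings and 2.171 servings → $3.74.
So the least-cost plan costs $3.74.

$3.74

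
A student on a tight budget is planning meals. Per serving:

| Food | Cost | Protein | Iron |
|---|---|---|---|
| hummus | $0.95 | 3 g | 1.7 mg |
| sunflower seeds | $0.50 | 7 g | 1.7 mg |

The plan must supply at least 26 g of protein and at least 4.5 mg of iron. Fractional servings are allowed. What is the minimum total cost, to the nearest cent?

$1.86

hummus only: max(26/3, 4.5/1.7) = 8.667 servings → $8.23.
sunflower seeds only: max(26/7, 4.5/1.7) = 3.714 servings → $1.86.
hummus + sunflower seeds: intersection lies outside the first quadrant.
Cheapest feasible corner: $1.86.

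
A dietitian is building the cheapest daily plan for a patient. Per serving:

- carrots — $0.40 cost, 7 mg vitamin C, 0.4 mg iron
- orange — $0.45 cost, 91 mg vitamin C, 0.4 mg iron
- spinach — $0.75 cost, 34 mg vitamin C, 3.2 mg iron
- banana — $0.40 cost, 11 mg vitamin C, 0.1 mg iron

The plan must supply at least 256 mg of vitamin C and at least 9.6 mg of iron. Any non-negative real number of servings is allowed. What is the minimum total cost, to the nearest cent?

Check every corner: each single food scaled to meet both minima, and each pair solved so both constraints bind.
carrots only: max(256/7, 9.6/0.4) = 36.57 servings → $14.63.
orange only: max(256/91, 9.6/0.4) = 24 servings → $10.80.
spinach only: max(256/34, 9.6/3.2) = 7.529 servings → $5.65.
banana only: max(256/11, 9.6/0.1) = 96 servings → $38.40.
carrots + orange with both tight: 22.95 servings and 1.048 servings → $9.65.
carrots + spinach with both targets exact would need a negative amount; discard.
carrots + banana with both tight: 21.62 servings and 9.514 servings → $12.45.
orange + spinach with both tight: 1.775 servings and 2.778 servings → $2.88.
orange + banana: intersection lies outside the first quadrant.
spinach + banana with both tight: 2.516 servings and 15.5 servings → $8.09.
So the least-cost plan costs $2.88.

$2.88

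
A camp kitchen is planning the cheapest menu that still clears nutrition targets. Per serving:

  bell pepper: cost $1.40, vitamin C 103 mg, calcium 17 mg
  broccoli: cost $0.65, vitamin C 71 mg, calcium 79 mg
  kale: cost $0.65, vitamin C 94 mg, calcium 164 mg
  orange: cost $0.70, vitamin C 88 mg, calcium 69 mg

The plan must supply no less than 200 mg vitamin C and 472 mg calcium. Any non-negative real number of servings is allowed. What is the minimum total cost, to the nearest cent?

$1.87

At the optimum either one food covers both requirements or two foods hit both targets exactly; no other combination can be cheaper.
bell pepper only: max(200/103, 472/17) = 27.76 servings → $38.87.
broccoli only: max(200/71, 472/79) = 5.975 servings → $3.88.
kale only: max(200/94, 472/164) = 2.878 servings → $1.87.
orange only: max(200/88, 472/69) = 6.841 servings → $4.79.
bell pepper + broccoli with both targets exact would need a negative amount; discard.
bell pepper + kale with both targets exact would need a negative amount; discard.
bell pepper + orange: the both-tight solution has a negative serving — not a feasible corner.
broccoli + kale: intersection lies outside the first quadrant.
broccoli + orange: the both-tight solution has a negative serving — not a feasible corner.
kale + orange: intersection lies outside the first quadrant.
Cheapest feasible corner: $1.87.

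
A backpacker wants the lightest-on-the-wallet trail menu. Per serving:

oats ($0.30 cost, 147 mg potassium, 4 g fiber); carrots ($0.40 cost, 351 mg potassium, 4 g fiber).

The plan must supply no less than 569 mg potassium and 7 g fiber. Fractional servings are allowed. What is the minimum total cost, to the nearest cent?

Minimising a linear cost over {potassium ≥ 569, fiber ≥ 7, servings ≥ 0} — the optimum is at a vertex, using one or two foods.
oats only: max(569/147, 7/4) = 3.871 servings → $1.16.
carrots only: max(569/351, 7/4) = 1.75 servings → $0.70.
oats + carrots with both tight: 0.2218 servings and 1.528 servings → $0.68.
The minimum over all feasible corners is $0.68.

$0.68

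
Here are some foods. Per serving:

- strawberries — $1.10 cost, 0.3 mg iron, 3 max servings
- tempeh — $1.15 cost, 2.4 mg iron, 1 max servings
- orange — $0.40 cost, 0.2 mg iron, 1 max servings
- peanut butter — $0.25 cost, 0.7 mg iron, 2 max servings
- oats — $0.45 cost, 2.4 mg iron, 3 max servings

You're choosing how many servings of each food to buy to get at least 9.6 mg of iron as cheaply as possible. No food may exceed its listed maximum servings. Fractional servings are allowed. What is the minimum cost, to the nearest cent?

$2.33

Cost per mg of iron: oats $0.1875, peanut butter $0.3571, tempeh $0.4792, orange $2.0000, strawberries $3.6667.
Take 3 servings of oats: +7.2 mg iron for $1.35 (total $1.35, still need 2.4 mg).
Take 2 servings of peanut butter: +1.4 mg iron for $0.50 (total $1.85, still need 1.0 mg).
Take 0.4167 servings of tempeh: +1.0 mg iron for $0.48 (total $2.33, still need 0.0 mg).
Greedy by cheapest-per-mg is optimal for a single linear constraint, so the minimum cost is $2.33.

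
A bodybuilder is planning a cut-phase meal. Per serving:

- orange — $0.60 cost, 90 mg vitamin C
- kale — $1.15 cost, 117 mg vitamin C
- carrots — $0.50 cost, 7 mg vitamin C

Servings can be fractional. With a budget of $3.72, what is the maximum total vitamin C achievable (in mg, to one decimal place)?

558.0 mg

Vitamin C per dollar: orange 150, kale 101.7, carrots 14.
With no serving limits, spend the whole cost allowance on orange: $3.72 / $0.60 × 90 mg = 558.0 mg.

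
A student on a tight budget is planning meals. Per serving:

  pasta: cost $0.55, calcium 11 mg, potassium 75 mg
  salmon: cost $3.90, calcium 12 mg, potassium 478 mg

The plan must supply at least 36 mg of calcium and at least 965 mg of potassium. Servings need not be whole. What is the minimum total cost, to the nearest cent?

The cheapest plan sits at a corner of the feasible region — with two constraints it uses at most two foods.
pasta only: max(36/11, 965/75) = 12.87 servings → $7.08.
salmon only: max(36/12, 965/478) = 3 servings → $11.70.
pasta + salmon with both tight: 1.291 servings and 1.816 servings → $7.79.
So the least-cost plan costs $7.08.

$7.08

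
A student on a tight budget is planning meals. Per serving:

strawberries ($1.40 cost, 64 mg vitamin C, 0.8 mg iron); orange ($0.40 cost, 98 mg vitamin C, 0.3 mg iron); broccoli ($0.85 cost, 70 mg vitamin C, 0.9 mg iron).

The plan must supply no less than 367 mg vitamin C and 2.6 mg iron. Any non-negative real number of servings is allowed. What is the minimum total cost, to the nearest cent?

$2.71

strawberries only: max(367/64, 2.6/0.8) = 5.734 servings → $8.03.
orange only: max(367/98, 2.6/0.3) = 8.667 servings → $3.47.
broccoli only: max(367/70, 2.6/0.9) = 5.243 servings → $4.46.
strawberries + orange with both tight: 2.444 servings and 2.149 servings → $4.28.
strawberries + broccoli: intersection lies outside the first quadrant.
orange + broccoli with both tight: 2.207 servings and 2.153 servings → $2.71.
So the least-cost plan costs $2.71.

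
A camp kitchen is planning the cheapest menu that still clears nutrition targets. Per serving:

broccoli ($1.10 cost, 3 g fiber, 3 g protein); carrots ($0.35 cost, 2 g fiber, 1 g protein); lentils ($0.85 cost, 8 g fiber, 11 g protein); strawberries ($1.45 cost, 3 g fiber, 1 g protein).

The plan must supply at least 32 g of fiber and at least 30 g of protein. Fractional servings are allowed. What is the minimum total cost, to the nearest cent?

$3.40

Compare the cost at each extreme point of the feasible region.
broccoli only: max(32/3, 30/3) = 10.67 servings → $11.73.
carrots only: max(32/2, 30/1) = 30 servings → $10.50.
lentils only: max(32/8, 30/11) = 4 servings → $3.40.
strawberries only: max(32/3, 30/1) = 30 servings → $43.50.
broccoli + carrots with both tight: 9.333 servings and 2 servings → $10.97.
broccoli + lentils: intersection lies outside the first quadrant.
broccoli + strawberries with both tight: 9.667 servings and 1 serving → $12.08.
carrots + lentils with both tight: 8 servings and 2 servings → $4.50.
carrots + strawberries: intersection lies outside the first quadrant.
lentils + strawberries with both tight: 2.32 servings and 4.48 servings → $8.47.
Cheapest feasible corner: $3.40.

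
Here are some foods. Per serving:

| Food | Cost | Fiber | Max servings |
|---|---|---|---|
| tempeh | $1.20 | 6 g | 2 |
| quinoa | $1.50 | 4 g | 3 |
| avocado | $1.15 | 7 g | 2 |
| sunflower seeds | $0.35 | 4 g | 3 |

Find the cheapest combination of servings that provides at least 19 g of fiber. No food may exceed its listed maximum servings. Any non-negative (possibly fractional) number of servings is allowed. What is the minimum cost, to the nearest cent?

$2.20

Cost per g of fiber: sunflower seeds $0.0875, avocado $0.1643, tempeh $0.2000, quinoa $0.3750.
Take 3 servings of sunflower seeds: +12.0 g fiber for $1.05 (total $1.05, still need 7.0 g).
Take 1 serving of avocado: +7.0 g fiber for $1.15 (total $2.20, still need 0.0 g).
Filling from the cheapest source first is optimal under one linear minimum: $2.20.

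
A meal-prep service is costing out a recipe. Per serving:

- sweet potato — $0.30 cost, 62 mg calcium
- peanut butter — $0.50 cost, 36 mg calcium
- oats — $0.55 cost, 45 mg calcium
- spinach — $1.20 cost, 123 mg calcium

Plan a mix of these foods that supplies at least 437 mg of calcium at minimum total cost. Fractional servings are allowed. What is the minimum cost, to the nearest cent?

Cost per mg of calcium: sweet potato $0.0048, spinach $0.0098, oats $0.0122, peanut butter $0.0139.
With no serving limits, use only sweet potato: 437 mg / 62 mg = 7.048 servings × $0.30 = $2.11.

$2.11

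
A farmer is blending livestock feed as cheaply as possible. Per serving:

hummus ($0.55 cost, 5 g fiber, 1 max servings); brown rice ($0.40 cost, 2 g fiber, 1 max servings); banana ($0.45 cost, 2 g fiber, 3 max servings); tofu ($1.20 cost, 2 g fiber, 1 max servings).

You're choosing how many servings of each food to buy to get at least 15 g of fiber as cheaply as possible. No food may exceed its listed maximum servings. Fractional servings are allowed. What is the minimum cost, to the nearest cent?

Cost per g of fiber: hummus $0.1100, brown rice $0.2000, banana $0.2250, tofu $0.6000.
Take 1 serving of hummus: +5.0 g fiber for $0.55 (total $0.55, still need 10.0 g).
Take 1 serving of brown rice: +2.0 g fiber for $0.40 (total $0.95, still need 8.0 g).
Take 3 servings of banana: +6.0 g fiber for $1.35 (total $2.30, still need 2.0 g).
Take 1 serving of tofu: +2.0 g fiber for $1.20 (total $3.50, still need 0.0 g).
Filling from the cheapest source first is optimal under one linear minimum: $3.50.

$3.50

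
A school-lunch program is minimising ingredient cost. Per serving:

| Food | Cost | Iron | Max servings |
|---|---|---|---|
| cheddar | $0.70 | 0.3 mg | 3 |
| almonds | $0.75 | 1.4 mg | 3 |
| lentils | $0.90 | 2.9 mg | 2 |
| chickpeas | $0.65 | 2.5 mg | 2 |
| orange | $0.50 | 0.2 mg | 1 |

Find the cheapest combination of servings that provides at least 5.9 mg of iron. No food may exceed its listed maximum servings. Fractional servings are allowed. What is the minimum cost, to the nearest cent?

$1.58

Cost per mg of iron: chickpeas $0.2600, lentils $0.3103, almonds $0.5357, cheddar $2.3333, orange $2.5000.
Take 2 servings of chickpeas: +5.0 mg iron for $1.30 (total $1.30, still need 0.9 mg).
Take 0.3103 servings of lentils: +0.9 mg iron for $0.28 (total $1.58, still need 0.0 mg).
Filling from the cheapest source first is optimal under one linear minimum: $1.58.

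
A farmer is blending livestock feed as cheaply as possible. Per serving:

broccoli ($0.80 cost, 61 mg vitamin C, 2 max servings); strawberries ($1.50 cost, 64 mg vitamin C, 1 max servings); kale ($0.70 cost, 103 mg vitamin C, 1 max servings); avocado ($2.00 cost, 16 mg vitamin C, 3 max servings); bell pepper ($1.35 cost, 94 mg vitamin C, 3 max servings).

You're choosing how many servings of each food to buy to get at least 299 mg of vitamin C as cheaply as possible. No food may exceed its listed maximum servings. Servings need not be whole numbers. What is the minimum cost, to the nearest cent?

$3.36

Cost per mg of vitamin C: kale $0.0068, broccoli $0.0131, bell pepper $0.0144, strawberries $0.0234, avocado $0.1250.
Take 1 serving of kale: +103.0 mg vitamin C for $0.70 (total $0.70, still need 196.0 mg).
Take 2 servings of broccoli: +122.0 mg vitamin C for $1.60 (total $2.30, still need 74.0 mg).
Take 0.7872 servings of bell pepper: +74.0 mg vitamin C for $1.06 (total $3.36, still need 0.0 mg).
Filling from the cheapest source first is optimal under one linear minimum: $3.36.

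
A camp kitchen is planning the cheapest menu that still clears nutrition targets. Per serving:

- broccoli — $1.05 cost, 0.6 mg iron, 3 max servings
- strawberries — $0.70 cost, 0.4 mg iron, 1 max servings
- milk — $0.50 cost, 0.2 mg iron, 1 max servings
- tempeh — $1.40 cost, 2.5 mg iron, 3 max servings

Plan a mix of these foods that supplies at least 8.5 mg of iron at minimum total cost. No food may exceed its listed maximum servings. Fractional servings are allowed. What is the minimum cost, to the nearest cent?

$5.95

Cost per mg of iron: tempeh $0.5600, broccoli $1.7500, strawberries $1.7500, milk $2.5000.
Take 3 servings of tempeh: +7.5 mg iron for $4.20 (total $4.20, still need 1.0 mg).
Take 1.667 servings of broccoli: +1.0 mg iron for $1.75 (total $5.95, still need 0.0 mg).
Filling from the cheapest source first is optimal under one linear minimum: $5.95.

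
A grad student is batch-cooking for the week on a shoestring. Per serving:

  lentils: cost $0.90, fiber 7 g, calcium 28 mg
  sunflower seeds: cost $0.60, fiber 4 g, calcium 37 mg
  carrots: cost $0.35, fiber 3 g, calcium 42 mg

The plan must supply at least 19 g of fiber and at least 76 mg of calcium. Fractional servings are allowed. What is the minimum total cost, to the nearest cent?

For a min-cost LP with two ≥-constraints, a basic feasible solution has at most two positive variables.
lentils only: max(19/7, 76/28) = 2.714 servings → $2.44.
sunflower seeds only: max(19/4, 76/37) = 4.75 servings → $2.85.
carrots only: max(19/3, 76/42) = 6.333 servings → $2.22.
lentils + sunflower seeds with both tight: 2.714 servings and 0 servings → $2.44.
lentils + carrots with both tight: 2.714 servings and 0 servings → $2.44.
sunflower seeds + carrots: intersection lies outside the first quadrant.
So the least-cost plan costs $2.22.

$2.22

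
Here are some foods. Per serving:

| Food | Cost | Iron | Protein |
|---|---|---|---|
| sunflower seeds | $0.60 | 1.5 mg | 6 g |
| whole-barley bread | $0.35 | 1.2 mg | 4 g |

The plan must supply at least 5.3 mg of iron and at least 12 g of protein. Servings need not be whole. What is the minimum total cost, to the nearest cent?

The cheapest plan sits at a corner of the feasible region — with two constraints it uses at most two foods.
sunflower seeds only: max(5.3/1.5, 12/6) = 3.533 servings → $2.12.
whole-barley bread only: max(5.3/1.2, 12/4) = 4.417 servings → $1.55.
sunflower seeds + whole-barley bread: the both-tight solution has a negative serving — not a feasible corner.
Cheapest feasible corner: $1.55.

$1.55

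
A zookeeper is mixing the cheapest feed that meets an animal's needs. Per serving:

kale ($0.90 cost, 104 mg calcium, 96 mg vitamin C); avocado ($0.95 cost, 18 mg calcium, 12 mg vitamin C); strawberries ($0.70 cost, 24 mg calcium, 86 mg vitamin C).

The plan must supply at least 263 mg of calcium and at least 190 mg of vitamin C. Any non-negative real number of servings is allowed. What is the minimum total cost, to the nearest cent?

A basic optimal solution has at most two foods positive. Try each food alone and each pair with both targets met exactly.
kale only: max(263/104, 190/96) = 2.529 servings → $2.28.
avocado only: max(263/18, 190/12) = 15.83 servings → $15.04.
strawberries only: max(263/24, 190/86) = 10.96 servings → $7.67.
kale + avocado with both tight: 0.55 servings and 11.43 servings → $11.36.
kale + strawberries with both targets exact would need a negative amount; discard.
avocado + strawberries with both tight: 14.33 servings and 0.2095 servings → $13.76.
So the least-cost plan costs $2.28.

$2.28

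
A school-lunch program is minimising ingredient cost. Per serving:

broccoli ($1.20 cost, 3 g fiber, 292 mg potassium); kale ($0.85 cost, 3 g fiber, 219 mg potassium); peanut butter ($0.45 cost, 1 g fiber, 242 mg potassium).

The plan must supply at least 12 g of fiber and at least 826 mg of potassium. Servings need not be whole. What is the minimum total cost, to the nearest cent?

$3.40

Two binding constraints pin down two serving amounts, so the optimal mix uses at most two foods. The candidates are each food alone (scaled to the tighter of fiber/potassium) and each pair with both constraints tight.
broccoli only: max(12/3, 826/292) = 4 servings → $4.80.
kale only: max(12/3, 826/219) = 4 servings → $3.40.
peanut butter only: max(12/1, 826/242) = 12 servings → $5.40.
broccoli + kale: the both-tight solution has a negative serving — not a feasible corner.
broccoli + peanut butter: intersection lies outside the first quadrant.
kale + peanut butter with both targets exact would need a negative amount; discard.
The minimum over all feasible corners is $3.40.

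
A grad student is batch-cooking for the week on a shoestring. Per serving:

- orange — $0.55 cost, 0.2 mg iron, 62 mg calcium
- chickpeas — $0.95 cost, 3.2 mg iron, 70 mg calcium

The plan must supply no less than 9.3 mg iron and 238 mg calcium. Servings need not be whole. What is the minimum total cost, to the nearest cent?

$3.06

With two linear requirements the optimum uses one or two foods; enumerate the corners.
orange only: max(9.3/0.2, 238/62) = 46.5 servings → $25.57.
chickpeas only: max(9.3/3.2, 238/70) = 3.4 servings → $3.23.
orange + chickpeas with both tight: 0.5998 servings and 2.869 servings → $3.06.
So the least-cost plan costs $3.06.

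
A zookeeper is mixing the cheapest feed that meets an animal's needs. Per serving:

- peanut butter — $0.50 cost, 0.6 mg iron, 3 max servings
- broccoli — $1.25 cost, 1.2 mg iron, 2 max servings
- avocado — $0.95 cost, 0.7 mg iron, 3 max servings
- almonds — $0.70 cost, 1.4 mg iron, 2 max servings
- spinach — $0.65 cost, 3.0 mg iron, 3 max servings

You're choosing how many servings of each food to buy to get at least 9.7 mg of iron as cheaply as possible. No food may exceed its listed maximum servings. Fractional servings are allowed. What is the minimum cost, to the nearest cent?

Cost per mg of iron: spinach $0.2167, almonds $0.5000, peanut butter $0.8333, broccoli $1.0417, avocado $1.3571.
Take 3 servings of spinach: +9.0 mg iron for $1.95 (total $1.95, still need 0.7 mg).
Take 0.5 servings of almonds: +0.7 mg iron for $0.35 (total $2.30, still need 0.0 mg).
Greedy by cheapest-per-mg is optimal for a single linear constraint, so the minimum cost is $2.30.

$2.30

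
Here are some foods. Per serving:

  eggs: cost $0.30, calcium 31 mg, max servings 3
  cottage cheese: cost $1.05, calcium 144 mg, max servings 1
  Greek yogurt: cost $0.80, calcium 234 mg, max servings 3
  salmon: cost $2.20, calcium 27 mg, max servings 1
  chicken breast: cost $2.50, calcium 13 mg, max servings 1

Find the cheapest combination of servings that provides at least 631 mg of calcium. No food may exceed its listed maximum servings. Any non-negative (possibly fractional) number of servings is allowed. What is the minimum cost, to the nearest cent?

$2.16

Cost per mg of calcium: Greek yogurt $0.0034, cottage cheese $0.0073, eggs $0.0097, salmon $0.0815, chicken breast $0.1923.
Take 2.697 servings of Greek yogurt: +631.0 mg calcium for $2.16 (total $2.16, still need 0.0 mg).
Filling from the cheapest source first is optimal under one linear minimum: $2.16.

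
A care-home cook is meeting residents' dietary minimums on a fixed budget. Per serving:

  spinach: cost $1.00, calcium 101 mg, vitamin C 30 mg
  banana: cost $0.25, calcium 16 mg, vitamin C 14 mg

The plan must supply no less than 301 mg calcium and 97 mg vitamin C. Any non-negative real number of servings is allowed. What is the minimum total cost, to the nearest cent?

A basic optimal solution has at most two foods positive. Try each food alone and each pair with both targets met exactly.
spinach only: max(301/101, 97/30) = 3.233 servings → $3.23.
banana only: max(301/16, 97/14) = 18.81 servings → $4.70.
spinach + banana with both tight: 2.85 servings and 0.8212 servings → $3.06.
So the least-cost plan costs $3.06.

$3.06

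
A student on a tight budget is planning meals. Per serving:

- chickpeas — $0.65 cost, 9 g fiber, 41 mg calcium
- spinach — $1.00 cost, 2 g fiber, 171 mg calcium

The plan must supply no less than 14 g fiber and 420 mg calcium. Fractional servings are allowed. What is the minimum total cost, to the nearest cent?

$2.89

chickpeas only: max(14/9, 420/41) = 10.24 servings → $6.66.
spinach only: max(14/2, 420/171) = 7 servings → $7.00.
chickpeas + spinach with both tight: 1.067 servings and 2.2 servings → $2.89.
The minimum over all feasible corners is $2.89.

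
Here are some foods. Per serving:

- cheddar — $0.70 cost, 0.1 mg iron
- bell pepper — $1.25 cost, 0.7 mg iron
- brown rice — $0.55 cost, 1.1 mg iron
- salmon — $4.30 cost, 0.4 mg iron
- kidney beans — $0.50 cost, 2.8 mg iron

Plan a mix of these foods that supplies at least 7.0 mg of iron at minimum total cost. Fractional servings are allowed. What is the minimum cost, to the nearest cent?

Cost per mg of iron: kidney beans $0.1786, brown rice $0.5000, bell pepper $1.7857, cheddar $7.0000, salmon $10.7500.
With no serving limits, use only kidney beans: 7.0 mg / 2.8 mg = 2.5 servings × $0.50 = $1.25.

$1.25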